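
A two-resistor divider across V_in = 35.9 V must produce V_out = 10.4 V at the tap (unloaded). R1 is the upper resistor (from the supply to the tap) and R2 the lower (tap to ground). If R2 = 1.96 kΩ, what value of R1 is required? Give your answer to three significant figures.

R1 ≈ 4.81 kΩ

V_out/V_in = R2/(R1+R2) = 0.2897.
Rearranging, R1 = R2·(1−k)/k = 1.96 × 2.452 = 4.806 kΩ.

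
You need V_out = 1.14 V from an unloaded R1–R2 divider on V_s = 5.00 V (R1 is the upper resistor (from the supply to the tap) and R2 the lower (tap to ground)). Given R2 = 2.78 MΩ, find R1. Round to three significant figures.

R1 ≈ 9.41 MΩ

V_out/V_s = R2/(R1+R2) = 0.2280.
R1 = R2·(1/k − 1) = 2.78 × 3.386 = 9.413 MΩ.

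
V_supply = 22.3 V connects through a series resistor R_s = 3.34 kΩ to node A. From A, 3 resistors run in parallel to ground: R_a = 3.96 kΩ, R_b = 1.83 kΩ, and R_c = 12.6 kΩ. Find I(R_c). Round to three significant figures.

Equivalent of the parallel group: R_p = 1.139 kΩ.
V_A = 22.3 × 1.139/4.479 = 5.669 V.
I(R_c) = V_A / R_c = 5.669/12.6 = 0.4499 mA.

I ≈ 0.450 mA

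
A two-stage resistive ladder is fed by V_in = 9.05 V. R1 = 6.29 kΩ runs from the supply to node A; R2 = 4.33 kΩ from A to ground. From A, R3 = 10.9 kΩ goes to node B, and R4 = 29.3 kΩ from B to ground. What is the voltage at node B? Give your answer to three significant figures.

Node A sees R2 in parallel with the series input of stage 2, R3 + R4 = 40.20 kΩ.
Effective lower resistance at A: R2 ‖ 40.20 = 3.909 kΩ.
So V_A = 9.05 × 0.3833 = 3.469 V.
V_B = V_A × 0.7289 = 2.528 V.

V_B ≈ 2.53 V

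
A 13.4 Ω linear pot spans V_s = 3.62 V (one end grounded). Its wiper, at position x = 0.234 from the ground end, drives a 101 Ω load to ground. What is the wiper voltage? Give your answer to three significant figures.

V_out ≈ 0.827 V

Lower segment x·R_p = 3.136 Ω; upper segment (1−x)·R_p = 10.26 Ω.
Lower segment in parallel with the load: 3.136 ‖ 101 = 3.041 Ω.
V_out = 3.62 × 3.041/(10.26 + 3.041) = 0.8274 V.
(Unloaded: V_out = x·V_s = 0.847 V.)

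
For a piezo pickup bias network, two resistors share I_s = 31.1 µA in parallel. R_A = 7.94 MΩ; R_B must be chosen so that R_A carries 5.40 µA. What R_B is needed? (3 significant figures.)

Two-branch current divider: I_A = I_s · R_B/(R_A + R_B).
With f = 0.1736, R_B = R_A · f/(1−f) = 7.94 × 0.2101 = 1.668 MΩ.

R_B ≈ 1.67 MΩ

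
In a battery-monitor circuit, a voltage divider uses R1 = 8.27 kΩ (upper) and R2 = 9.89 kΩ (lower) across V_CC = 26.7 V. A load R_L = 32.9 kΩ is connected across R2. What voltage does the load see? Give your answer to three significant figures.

V_out ≈ 12.8 V

R2 ‖ R_L = (9.89 × 32.9)/(9.89 + 32.9) = 7.604 kΩ.
Now apply the divider: V_out = 26.7 × 0.4790 = 12.79 V.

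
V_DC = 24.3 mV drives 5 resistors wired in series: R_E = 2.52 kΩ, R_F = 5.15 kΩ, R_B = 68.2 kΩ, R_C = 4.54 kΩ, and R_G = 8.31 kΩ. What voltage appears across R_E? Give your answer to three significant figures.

V ≈ 0.690 mV

Series total: ΣR = 2.52 + 5.15 + 68.2 + 4.54 + 8.31 = 88.72 kΩ.
V = V_DC · R/ΣR = 24.3 × 0.02840 = 0.6902 mV.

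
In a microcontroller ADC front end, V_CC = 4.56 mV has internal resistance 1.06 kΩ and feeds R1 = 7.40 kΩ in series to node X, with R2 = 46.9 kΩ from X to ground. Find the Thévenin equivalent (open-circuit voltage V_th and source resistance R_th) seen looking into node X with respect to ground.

R1' = 1.06 + 7.40 = 8.460 kΩ (source resistance + R1).
V_th is the unloaded tap voltage: V_CC · R2/(R1'+R2) = 4.56 × 0.8472 = 3.863 mV.
Looking into X with the source shorted: R_th = R1'·R2/(R1'+R2) = 8.460 × 46.9/55.36 = 7.167 kΩ.

V_th ≈ 3.86 mV, R_th ≈ 7.17 kΩ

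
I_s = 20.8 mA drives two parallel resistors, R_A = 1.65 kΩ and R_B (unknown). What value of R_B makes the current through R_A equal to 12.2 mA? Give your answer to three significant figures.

R_B ≈ 2.34 kΩ

The fraction through R_A equals R_B/(R_A+R_B).
With f = 0.5865, R_B = R_A · f/(1−f) = 1.65 × 1.419 = 2.341 kΩ.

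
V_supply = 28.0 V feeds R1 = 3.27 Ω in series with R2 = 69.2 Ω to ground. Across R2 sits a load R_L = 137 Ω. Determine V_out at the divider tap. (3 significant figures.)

First combine the lower leg with the load: R2 ‖ R_L = 45.98 Ω.
Now apply the divider: V_out = 28.0 × 0.9336 = 26.14 V.

V_out ≈ 26.1 V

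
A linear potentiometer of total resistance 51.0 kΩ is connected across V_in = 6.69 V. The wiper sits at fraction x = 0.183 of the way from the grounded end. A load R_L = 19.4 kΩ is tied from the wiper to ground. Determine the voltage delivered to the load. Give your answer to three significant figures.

V_out ≈ 0.879 V

The pot divides into 41.67 kΩ above the wiper and 9.333 kΩ below.
(x·R_p) ‖ R_L = 6.301 kΩ.
Then V_out = V_in · 6.301/(41.67 + 6.301) = 0.8788 V.
(Unloaded: V_out = x·V_in = 1.22 V.)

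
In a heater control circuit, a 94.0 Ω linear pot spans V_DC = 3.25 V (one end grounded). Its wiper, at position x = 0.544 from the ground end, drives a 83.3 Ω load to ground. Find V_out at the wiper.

V_out ≈ 1.38 V

The pot divides into 42.86 Ω above the wiper and 51.14 Ω below.
(x·R_p) ‖ R_L = 31.69 Ω.
Then V_out = V_DC · 31.69/(42.86 + 31.69) = 1.381 V.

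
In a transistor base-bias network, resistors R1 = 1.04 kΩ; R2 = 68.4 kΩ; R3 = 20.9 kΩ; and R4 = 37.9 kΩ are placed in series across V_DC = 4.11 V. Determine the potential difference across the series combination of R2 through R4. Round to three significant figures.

V ≈ 4.08 V

Total series resistance ΣR = 1.04 + 68.4 + 20.9 + 37.9 = 128.2 kΩ.
R_{R2..R4} = 68.4 + 20.9 + 37.9 = 127.2 kΩ.
V = V_DC · R/ΣR = 4.11 × 0.9919 = 4.077 V.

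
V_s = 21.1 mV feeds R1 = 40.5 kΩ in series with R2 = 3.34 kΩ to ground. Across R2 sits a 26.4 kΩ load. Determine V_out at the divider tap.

R2 ‖ R_L = (3.34 × 26.4)/(3.34 + 26.4) = 2.965 kΩ.
Now apply the divider: V_out = 21.1 × 0.06821 = 1.439 mV.

V_out ≈ 1.44 mV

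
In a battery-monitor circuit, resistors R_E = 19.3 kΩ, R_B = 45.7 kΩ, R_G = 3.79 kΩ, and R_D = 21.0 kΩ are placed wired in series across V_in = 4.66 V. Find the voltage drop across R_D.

ΣR = 19.3 + 45.7 + 3.79 + 21.0 = 89.79 kΩ.
By the voltage-divider rule, V = 4.66 × 21.00/89.79 = 1.090 V.

V ≈ 1.09 V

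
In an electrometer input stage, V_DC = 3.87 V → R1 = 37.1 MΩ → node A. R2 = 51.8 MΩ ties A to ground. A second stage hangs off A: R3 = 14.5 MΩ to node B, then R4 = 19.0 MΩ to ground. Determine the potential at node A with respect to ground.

Looking into the second stage from A: R3 + R4 = 33.50 MΩ appears in parallel with R2.
Effective lower resistance at A: R2 ‖ 33.50 = 20.34 MΩ.
V_A = 3.87 × 20.34/(37.1 + 20.34) = 1.371 V.

V_A ≈ 1.37 V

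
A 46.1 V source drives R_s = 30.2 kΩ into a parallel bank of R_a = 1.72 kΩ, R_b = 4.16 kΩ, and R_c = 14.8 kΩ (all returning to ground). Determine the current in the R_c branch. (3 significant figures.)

I ≈ 0.112 mA

Equivalent of the parallel group: R_p = 1.124 kΩ.
V_A by voltage divider: V_A = 46.1 × 1.124/(30.2 + 1.124) = 1.655 V.
Branch current I = V_A/R_c = 1.655/14.8 = 0.1118 mA.
(Check via current divider: I_total = 1.472 mA; share G_k/ΣG = 0.07597 → same result.)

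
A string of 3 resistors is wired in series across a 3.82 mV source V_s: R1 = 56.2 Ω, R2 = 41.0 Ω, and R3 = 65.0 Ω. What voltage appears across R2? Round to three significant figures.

V ≈ 0.966 mV

Series total: ΣR = 56.2 + 41.0 + 65.0 = 162.2 Ω.
V = V_s · R/ΣR = 3.82 × 0.2528 = 0.9656 mV.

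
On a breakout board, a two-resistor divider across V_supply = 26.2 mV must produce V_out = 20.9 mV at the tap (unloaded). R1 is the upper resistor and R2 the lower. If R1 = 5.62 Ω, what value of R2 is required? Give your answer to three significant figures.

R2 ≈ 22.2 Ω

V_out/V_supply = R2/(R1+R2) = 0.7977.
R2 = R1 · 0.7977/(1 − 0.7977) = 22.16 Ω.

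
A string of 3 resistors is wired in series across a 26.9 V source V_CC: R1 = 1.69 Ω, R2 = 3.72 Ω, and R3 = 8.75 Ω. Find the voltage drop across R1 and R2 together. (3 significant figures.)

V ≈ 10.3 V

Total series resistance ΣR = 1.69 + 3.72 + 8.75 = 14.16 Ω.
R_{R1..R2} = 1.69 + 3.72 = 5.410 Ω.
V = V_CC · R/ΣR = 26.9 × 0.3821 = 10.28 V.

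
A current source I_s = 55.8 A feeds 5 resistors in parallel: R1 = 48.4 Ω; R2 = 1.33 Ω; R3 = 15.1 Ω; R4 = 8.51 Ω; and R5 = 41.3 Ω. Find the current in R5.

I ≈ 1.38 A

ΣG = 1/48.4 + 1/1.33 + 1/15.1 + 1/8.51 + 1/41.3 = 0.9805.
Current divider: I(R5) = I_s · G_k/ΣG = 55.8 × (0.02421/0.9805) = 55.8 × 0.02469 = 1.378 A.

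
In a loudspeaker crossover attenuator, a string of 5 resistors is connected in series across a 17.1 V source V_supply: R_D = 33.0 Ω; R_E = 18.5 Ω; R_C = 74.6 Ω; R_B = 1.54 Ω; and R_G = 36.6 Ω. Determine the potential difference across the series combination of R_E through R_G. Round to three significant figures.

ΣR = 33.0 + 18.5 + 74.6 + 1.54 + 36.6 = 164.2 Ω.
R_{R_E..R_G} = 18.5 + 74.6 + 1.54 + 36.6 = 131.2 Ω.
By the voltage-divider rule, V = 17.1 × 131.2/164.2 = 13.66 V.

V ≈ 13.7 V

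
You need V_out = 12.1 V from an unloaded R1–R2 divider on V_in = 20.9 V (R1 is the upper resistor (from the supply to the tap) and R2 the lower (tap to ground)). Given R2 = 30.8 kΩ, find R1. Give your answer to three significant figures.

R1 ≈ 22.4 kΩ

The divider ratio is R2/(R1+R2) = 12.1/20.9 = 0.5789.
Rearranging, R1 = R2·(1−k)/k = 30.8 × 0.7273 = 22.40 kΩ.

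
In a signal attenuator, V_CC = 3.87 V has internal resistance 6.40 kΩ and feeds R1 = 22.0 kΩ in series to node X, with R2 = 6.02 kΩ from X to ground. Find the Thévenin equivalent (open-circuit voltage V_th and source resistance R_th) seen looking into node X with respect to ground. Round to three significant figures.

V_th ≈ 0.677 V, R_th ≈ 4.97 kΩ

R1' = 6.40 + 22.0 = 28.40 kΩ (source resistance + R1).
With X open, the divider is unloaded: V_th = 3.87 × 6.02/34.42 = 0.6769 V.
Looking into X with the source shorted: R_th = R1'·R2/(R1'+R2) = 28.40 × 6.02/34.42 = 4.967 kΩ.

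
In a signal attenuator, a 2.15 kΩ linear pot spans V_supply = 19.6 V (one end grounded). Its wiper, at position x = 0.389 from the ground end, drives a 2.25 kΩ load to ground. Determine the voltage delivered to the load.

Lower segment x·R_p = 0.8364 kΩ; upper segment (1−x)·R_p = 1.314 kΩ.
(x·R_p) ‖ R_L = 0.6097 kΩ.
Loaded-divider output: V_out = 19.6 × 0.3170 = 6.213 V.
(Unloaded: V_out = x·V_supply = 7.62 V.)

V_out ≈ 6.21 V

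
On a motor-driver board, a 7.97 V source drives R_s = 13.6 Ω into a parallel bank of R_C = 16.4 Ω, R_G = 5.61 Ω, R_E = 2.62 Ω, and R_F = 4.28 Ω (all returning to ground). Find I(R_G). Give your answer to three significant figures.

Equivalent of the parallel group: R_p = 1.170 Ω.
V_A = 7.97 × 1.170/14.77 = 0.6314 V.
I(R_G) = V_A / R_G = 0.6314/5.61 = 0.1126 A.
(Equivalently: I_total = 0.5396 A, then current-divider fraction G_k/ΣG = 0.2086.)

I ≈ 0.113 A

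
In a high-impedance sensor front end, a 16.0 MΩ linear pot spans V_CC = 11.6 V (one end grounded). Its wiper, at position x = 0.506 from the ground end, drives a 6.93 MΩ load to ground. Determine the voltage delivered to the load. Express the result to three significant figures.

The pot divides into 7.904 MΩ above the wiper and 8.096 MΩ below.
(x·R_p) ‖ R_L = 3.734 MΩ.
V_out = 11.6 × 3.734/(7.904 + 3.734) = 3.722 V.

V_out ≈ 3.72 V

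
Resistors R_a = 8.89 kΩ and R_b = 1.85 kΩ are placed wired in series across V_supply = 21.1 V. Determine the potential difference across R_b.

V ≈ 3.63 V

ΣR = 8.89 + 1.85 = 10.74 kΩ.
By the voltage-divider rule, V = 21.1 × 1.850/10.74 = 3.635 V.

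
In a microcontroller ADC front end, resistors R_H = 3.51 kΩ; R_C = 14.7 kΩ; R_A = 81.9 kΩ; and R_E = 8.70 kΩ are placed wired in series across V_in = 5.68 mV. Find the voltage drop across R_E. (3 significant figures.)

ΣR = 3.51 + 14.7 + 81.9 + 8.70 = 108.8 kΩ.
By the voltage-divider rule, V = 5.68 × 8.700/108.8 = 0.4541 mV.

V ≈ 0.454 mV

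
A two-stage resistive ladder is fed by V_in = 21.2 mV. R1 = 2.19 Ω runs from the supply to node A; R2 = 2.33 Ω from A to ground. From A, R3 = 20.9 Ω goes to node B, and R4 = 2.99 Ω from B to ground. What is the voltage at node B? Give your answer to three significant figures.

The second stage (R3 + R4 = 23.89 Ω) loads node A in parallel with R2.
Effective lower resistance at A: R2 ‖ 23.89 = 2.123 Ω.
First divider: V_A = V_in · 2.123/(2.19 + 2.123) = 10.44 mV.
V_B = V_A × 0.1252 = 1.306 mV.

V_B ≈ 1.31 mV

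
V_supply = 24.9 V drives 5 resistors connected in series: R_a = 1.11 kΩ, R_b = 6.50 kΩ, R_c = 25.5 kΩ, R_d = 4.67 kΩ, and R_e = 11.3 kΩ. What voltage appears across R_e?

ΣR = 1.11 + 6.50 + 25.5 + 4.67 + 11.3 = 49.08 kΩ.
By the voltage-divider rule, V = 24.9 × 11.30/49.08 = 5.733 V.

V ≈ 5.73 V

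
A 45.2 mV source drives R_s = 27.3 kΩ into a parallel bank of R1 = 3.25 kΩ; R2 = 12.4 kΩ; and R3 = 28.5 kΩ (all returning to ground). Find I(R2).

I ≈ 0.290 µA

Equivalent of the parallel group: R_p = 2.362 kΩ.
V_A by voltage divider: V_A = 45.2 × 2.362/(27.3 + 2.362) = 3.599 mV.
I(R2) = V_A / R2 = 3.599/12.4 = 0.2902 µA.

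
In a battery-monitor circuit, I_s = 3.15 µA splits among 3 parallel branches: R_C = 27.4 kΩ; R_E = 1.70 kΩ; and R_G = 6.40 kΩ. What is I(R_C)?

I ≈ 0.147 µA

Conductances: ΣG = 1/27.4 + 1/1.70 + 1/6.40 = 0.7810 (1/kΩ).
Current divider: I(R_C) = I_s · G_k/ΣG = 3.15 × (0.03650/0.7810) = 3.15 × 0.04673 = 0.1472 µA.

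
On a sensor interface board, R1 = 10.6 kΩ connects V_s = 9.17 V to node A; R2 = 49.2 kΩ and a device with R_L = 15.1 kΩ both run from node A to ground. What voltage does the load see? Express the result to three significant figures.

First combine the lower leg with the load: R2 ‖ R_L = 11.55 kΩ.
Then V_out = V_s · R2'/(R1 + R2') = 9.17 × 11.55/22.15 = 4.782 V.

V_out ≈ 4.78 V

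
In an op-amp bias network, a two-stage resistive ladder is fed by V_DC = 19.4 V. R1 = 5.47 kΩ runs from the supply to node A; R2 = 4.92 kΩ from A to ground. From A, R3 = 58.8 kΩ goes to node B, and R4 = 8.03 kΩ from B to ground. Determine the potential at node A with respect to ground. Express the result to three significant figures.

V_A ≈ 8.84 V

Node A sees R2 in parallel with the series input of stage 2, R3 + R4 = 66.83 kΩ.
Effective lower resistance at A: R2 ‖ 66.83 = 4.583 kΩ.
V_A = 19.4 × 4.583/(5.47 + 4.583) = 8.844 V.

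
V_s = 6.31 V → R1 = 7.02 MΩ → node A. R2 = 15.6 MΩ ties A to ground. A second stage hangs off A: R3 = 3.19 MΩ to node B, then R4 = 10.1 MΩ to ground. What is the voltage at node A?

Node A sees R2 in parallel with the series input of stage 2, R3 + R4 = 13.29 MΩ.
Effective lower resistance at A: R2 ‖ 13.29 = 7.176 MΩ.
So V_A = 6.31 × 0.5055 = 3.190 V.

V_A ≈ 3.19 V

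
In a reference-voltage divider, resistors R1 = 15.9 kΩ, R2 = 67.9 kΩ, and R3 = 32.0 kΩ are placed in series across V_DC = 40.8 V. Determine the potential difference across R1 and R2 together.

V ≈ 29.5 V

ΣR = 15.9 + 67.9 + 32.0 = 115.8 kΩ.
R_{R1..R2} = 15.9 + 67.9 = 83.80 kΩ.
By the voltage-divider rule, V = 40.8 × 83.80/115.8 = 29.53 V.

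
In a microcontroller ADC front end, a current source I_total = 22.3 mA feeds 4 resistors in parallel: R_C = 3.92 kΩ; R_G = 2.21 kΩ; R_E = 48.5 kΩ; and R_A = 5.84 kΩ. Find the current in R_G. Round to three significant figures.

I ≈ 11.2 mA

ΣG = 1/3.92 + 1/2.21 + 1/48.5 + 1/5.84 = 0.8994.
By the current-divider rule, I = I_total · G_k/ΣG = 22.3 × 0.5031 = 11.22 mA.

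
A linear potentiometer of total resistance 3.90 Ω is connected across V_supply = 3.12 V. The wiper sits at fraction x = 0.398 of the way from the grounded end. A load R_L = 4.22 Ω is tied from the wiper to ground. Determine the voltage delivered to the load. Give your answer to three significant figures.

Lower segment x·R_p = 1.552 Ω; upper segment (1−x)·R_p = 2.348 Ω.
R_L loads the lower segment: effective lower R = 1.135 Ω.
Loaded-divider output: V_out = 3.12 × 0.3258 = 1.017 V.

V_out ≈ 1.02 V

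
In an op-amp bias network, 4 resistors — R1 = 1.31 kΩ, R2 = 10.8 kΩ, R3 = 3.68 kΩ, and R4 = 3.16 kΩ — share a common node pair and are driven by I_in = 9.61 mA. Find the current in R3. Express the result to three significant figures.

Total conductance ΣG = 1/1.31 + 1/10.8 + 1/3.68 + 1/3.16 = 1.444 (units of 1/kΩ).
Current divider: I(R3) = I_in · G_k/ΣG = 9.61 × (0.2717/1.444) = 9.61 × 0.1882 = 1.808 mA.

I ≈ 1.81 mA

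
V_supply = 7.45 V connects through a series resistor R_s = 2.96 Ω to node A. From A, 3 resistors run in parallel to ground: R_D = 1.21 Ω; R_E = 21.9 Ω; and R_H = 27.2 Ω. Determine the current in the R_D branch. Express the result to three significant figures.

I ≈ 1.67 A

Parallel bank: R_p = 1/(1/1.21 + 1/21.9 + 1/27.2) = 1.100 Ω.
V_A by voltage divider: V_A = 7.45 × 1.100/(2.96 + 1.100) = 2.019 V.
Branch current I = V_A/R_D = 2.019/1.21 = 1.668 A.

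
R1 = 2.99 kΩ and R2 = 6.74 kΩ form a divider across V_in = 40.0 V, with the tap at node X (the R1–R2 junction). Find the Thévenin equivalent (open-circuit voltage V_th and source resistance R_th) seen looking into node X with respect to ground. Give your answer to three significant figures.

With X open, the divider is unloaded: V_th = 40.0 × 6.74/9.730 = 27.71 V.
With V_in suppressed (replaced by a short), R_th = R1 ‖ R2 = (2.990 × 6.74)/(2.990 + 6.74) = 2.071 kΩ.

V_th ≈ 27.7 V, R_th ≈ 2.07 kΩ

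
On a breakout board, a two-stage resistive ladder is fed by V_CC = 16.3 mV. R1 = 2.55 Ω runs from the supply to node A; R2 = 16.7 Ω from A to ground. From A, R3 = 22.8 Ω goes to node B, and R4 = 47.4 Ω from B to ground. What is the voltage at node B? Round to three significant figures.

V_B ≈ 9.26 mV

Looking into the second stage from A: R3 + R4 = 70.20 Ω appears in parallel with R2.
R2 ‖ (R3+R4) = 13.49 Ω.
First divider: V_A = V_CC · 13.49/(2.55 + 13.49) = 13.71 mV.
Then the unloaded second divider: V_B = V_A × R4/(R3+R4) = 13.71 × 0.6752 = 9.256 mV.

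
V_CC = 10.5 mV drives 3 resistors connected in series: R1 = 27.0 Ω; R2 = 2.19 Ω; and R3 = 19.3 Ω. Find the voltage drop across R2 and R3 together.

Series total: ΣR = 27.0 + 2.19 + 19.3 = 48.49 Ω.
R_{R2..R3} = 2.19 + 19.3 = 21.49 Ω.
By the voltage-divider rule, V = 10.5 × 21.49/48.49 = 4.653 mV.

V ≈ 4.65 mV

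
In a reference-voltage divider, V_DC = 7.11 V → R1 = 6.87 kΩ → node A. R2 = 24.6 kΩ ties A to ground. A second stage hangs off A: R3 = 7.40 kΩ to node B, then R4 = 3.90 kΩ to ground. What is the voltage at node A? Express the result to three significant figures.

Node A sees R2 in parallel with the series input of stage 2, R3 + R4 = 11.30 kΩ.
R2 ‖ (R3+R4) = 7.743 kΩ.
First divider: V_A = V_DC · 7.743/(6.87 + 7.743) = 3.767 V.

V_A ≈ 3.77 V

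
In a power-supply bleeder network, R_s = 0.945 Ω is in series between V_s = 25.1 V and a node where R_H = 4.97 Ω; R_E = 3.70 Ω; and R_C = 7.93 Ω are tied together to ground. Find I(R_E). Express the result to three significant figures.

Combine the parallel branches: R_p = (1/4.97 + 1/3.70 + 1/7.93)⁻¹ = 1.673 Ω.
V_A = 25.1 × 1.673/2.618 = 16.04 V.
Branch current I = V_A/R_E = 16.04/3.70 = 4.335 A.
(Check via current divider: I_total = 9.586 A; share G_k/ΣG = 0.4523 → same result.)

I ≈ 4.34 A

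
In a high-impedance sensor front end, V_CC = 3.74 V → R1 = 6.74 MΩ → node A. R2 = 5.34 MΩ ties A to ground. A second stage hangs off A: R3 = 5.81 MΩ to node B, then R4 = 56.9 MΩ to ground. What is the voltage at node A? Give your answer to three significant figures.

V_A ≈ 1.58 V

The second stage (R3 + R4 = 62.71 MΩ) loads node A in parallel with R2.
R2 ‖ (R3+R4) = 4.921 MΩ.
V_A = 3.74 × 4.921/(6.74 + 4.921) = 1.578 V.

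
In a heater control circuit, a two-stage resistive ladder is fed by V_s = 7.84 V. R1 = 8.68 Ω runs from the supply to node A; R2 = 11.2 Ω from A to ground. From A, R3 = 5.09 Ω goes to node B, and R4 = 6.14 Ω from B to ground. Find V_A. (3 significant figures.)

The second stage (R3 + R4 = 11.23 Ω) loads node A in parallel with R2.
Effective lower resistance at A: R2 ‖ 11.23 = 5.607 Ω.
First divider: V_A = V_s · 5.607/(8.68 + 5.607) = 3.077 V.

V_A ≈ 3.08 V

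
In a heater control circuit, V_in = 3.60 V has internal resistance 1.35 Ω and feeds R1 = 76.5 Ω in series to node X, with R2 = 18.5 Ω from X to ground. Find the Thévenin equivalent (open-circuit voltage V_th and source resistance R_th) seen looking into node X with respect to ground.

R1' = 1.35 + 76.5 = 77.85 Ω (source resistance + R1).
V_th is the unloaded tap voltage: V_in · R2/(R1'+R2) = 3.60 × 0.1920 = 0.6912 V.
With V_in suppressed (replaced by a short), R_th = R1' ‖ R2 = (77.85 × 18.5)/(77.85 + 18.5) = 14.95 Ω.

V_th ≈ 0.691 V, R_th ≈ 14.9 Ω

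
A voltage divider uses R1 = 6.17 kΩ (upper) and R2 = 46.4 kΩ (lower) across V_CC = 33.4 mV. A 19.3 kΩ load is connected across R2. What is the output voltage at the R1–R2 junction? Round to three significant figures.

V_out ≈ 23.0 mV

The load sits in parallel with R2, giving an effective lower resistance R2' = R2·R_L/(R2+R_L) = 13.63 kΩ.
Now apply the divider: V_out = 33.4 × 0.6884 = 22.99 mV.
(Unloaded it would be 29.5 mV; the load pulls it down.)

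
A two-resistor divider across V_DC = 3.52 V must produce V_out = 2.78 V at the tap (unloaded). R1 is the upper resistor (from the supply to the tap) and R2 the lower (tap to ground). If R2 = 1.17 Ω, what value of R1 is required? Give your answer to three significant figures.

V_out/V_DC = R2/(R1+R2) = 0.7898.
R1 = R2·(1/k − 1) = 1.17 × 0.2662 = 0.3114 Ω.

R1 ≈ 0.311 Ω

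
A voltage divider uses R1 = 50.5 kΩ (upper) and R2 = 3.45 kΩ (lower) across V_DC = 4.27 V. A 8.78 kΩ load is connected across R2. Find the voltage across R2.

V_out ≈ 0.200 V

The load sits in parallel with R2, giving an effective lower resistance R2' = R2·R_L/(R2+R_L) = 2.477 kΩ.
Then V_out = V_DC · R2'/(R1 + R2') = 4.27 × 2.477/52.98 = 0.1996 V.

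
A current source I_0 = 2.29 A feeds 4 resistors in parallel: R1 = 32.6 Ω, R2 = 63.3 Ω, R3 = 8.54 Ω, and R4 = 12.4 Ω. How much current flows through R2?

Conductances: ΣG = 1/32.6 + 1/63.3 + 1/8.54 + 1/12.4 = 0.2442 (1/Ω).
Current divider: I(R2) = I_0 · G_k/ΣG = 2.29 × (0.01580/0.2442) = 2.29 × 0.06469 = 0.1481 A.

I ≈ 0.148 A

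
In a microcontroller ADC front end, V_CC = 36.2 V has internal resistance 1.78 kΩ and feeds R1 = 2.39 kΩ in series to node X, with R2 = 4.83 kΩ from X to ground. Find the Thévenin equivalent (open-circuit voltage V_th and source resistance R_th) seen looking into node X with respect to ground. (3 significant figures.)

V_th ≈ 19.4 V, R_th ≈ 2.24 kΩ

R1' = 1.78 + 2.39 = 4.170 kΩ (source resistance + R1).
Open-circuit (no load on X): V_th = V_CC · R2/(R1' + R2) = 36.2 × 4.83/(4.170 + 4.83) = 19.43 V.
Looking into X with the source shorted: R_th = R1'·R2/(R1'+R2) = 4.170 × 4.83/9.000 = 2.238 kΩ.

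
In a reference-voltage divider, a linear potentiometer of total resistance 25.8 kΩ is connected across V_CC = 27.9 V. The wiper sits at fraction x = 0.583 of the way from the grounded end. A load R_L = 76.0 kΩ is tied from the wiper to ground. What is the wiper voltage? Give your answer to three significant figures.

V_out ≈ 15.0 V

Split the track: R_lower = x·R_p = 15.04 kΩ, R_upper = (1−x)·R_p = 10.76 kΩ.
(x·R_p) ‖ R_L = 12.56 kΩ.
Then V_out = V_CC · 12.56/(10.76 + 12.56) = 15.03 V.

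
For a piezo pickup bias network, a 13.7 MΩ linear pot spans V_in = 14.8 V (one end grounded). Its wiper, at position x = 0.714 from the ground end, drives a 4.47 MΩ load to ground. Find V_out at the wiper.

V_out ≈ 6.50 V

The pot divides into 3.918 MΩ above the wiper and 9.782 MΩ below.
(x·R_p) ‖ R_L = 3.068 MΩ.
V_out = 14.8 × 3.068/(3.918 + 3.068) = 6.499 V.
(Unloaded: V_out = x·V_in = 10.6 V.)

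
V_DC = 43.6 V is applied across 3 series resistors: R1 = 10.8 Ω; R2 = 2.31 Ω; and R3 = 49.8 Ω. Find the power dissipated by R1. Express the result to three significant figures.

Series current I = V_DC/ΣR = 43.6/62.91 = 0.6931 A.
P(R1) = I²·R1 = (0.6931)² × 10.8 = 5.187 W.

P ≈ 5.19 W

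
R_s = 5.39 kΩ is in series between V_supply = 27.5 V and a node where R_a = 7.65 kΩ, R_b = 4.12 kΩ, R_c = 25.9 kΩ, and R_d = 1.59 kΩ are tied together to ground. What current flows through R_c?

Combine the parallel branches: R_p = (1/7.65 + 1/4.12 + 1/25.9 + 1/1.59)⁻¹ = 0.9606 kΩ.
Node voltage V_A = V_supply · R_p/(R_s + R_p) = 27.5 × 0.1513 = 4.160 V.
I(R_c) = V_A / R_c = 4.160/25.9 = 0.1606 mA.

I ≈ 0.161 mA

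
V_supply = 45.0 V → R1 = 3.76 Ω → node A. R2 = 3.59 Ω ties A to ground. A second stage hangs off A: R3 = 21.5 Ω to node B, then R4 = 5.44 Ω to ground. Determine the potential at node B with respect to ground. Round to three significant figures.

The second stage (R3 + R4 = 26.94 Ω) loads node A in parallel with R2.
R2 ‖ (R3+R4) = 3.168 Ω.
First divider: V_A = V_supply · 3.168/(3.76 + 3.168) = 20.58 V.
V_B = V_A × 0.2019 = 4.155 V.

V_B ≈ 4.16 V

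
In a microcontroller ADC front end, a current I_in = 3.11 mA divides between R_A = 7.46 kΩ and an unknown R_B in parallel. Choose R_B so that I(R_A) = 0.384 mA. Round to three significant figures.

R_B ≈ 1.05 kΩ

In a two-way split, I_A/I_in = R_B/(R_A + R_B).
0.384/3.11 = R_B/(R_A + R_B) → R_B = R_A · (0.1235)/(1 − 0.1235) = 7.46 × 0.1409 = 1.051 kΩ.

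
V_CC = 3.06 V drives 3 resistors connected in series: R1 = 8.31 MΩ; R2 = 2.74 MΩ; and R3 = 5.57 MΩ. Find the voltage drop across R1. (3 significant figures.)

Series total: ΣR = 8.31 + 2.74 + 5.57 = 16.62 MΩ.
Voltage divider: V = V_CC · (8.310 / 16.62) = 3.06 × 0.5000 = 1.530 V.

V ≈ 1.53 V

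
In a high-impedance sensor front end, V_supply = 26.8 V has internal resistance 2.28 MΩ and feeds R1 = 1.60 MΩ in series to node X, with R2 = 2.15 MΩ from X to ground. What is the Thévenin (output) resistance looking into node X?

R1' = 2.28 + 1.60 = 3.880 MΩ (source resistance + R1).
Zeroing V_supply shorts the top of R1' to ground, so R_th = R1' ‖ R2 = 1.383 MΩ.

R_th ≈ 1.38 MΩ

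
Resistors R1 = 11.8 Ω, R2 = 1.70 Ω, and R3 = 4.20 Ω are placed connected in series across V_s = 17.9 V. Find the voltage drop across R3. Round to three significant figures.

V ≈ 4.25 V

Series total: ΣR = 11.8 + 1.70 + 4.20 = 17.70 Ω.
V = V_s · R/ΣR = 17.9 × 0.2373 = 4.247 V.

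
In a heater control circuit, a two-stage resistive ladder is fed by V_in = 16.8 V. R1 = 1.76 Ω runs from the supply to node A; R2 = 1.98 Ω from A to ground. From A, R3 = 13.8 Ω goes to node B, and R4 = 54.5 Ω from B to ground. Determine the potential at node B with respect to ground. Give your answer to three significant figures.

The second stage (R3 + R4 = 68.30 Ω) loads node A in parallel with R2.
Effective lower resistance at A: R2 ‖ 68.30 = 1.924 Ω.
V_A = 16.8 × 1.924/(1.76 + 1.924) = 8.774 V.
Stage 2 is unloaded, so V_B = V_A · R4/(R3+R4) = 8.774 × 54.5/68.30 = 7.002 V.

V_B ≈ 7.00 V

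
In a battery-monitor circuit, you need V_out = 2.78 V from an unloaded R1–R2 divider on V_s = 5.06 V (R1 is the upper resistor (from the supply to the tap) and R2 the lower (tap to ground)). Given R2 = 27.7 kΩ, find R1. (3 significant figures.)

Required fraction k = V_out/V_s = 0.5494.
Rearranging, R1 = R2·(1−k)/k = 27.7 × 0.8201 = 22.72 kΩ.

R1 ≈ 22.7 kΩ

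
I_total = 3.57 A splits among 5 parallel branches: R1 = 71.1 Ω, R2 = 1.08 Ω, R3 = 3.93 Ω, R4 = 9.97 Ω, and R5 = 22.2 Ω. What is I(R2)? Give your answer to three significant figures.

I ≈ 2.47 A

Conductances: ΣG = 1/71.1 + 1/1.08 + 1/3.93 + 1/9.97 + 1/22.2 = 1.340 (1/Ω).
By the current-divider rule, I = I_total · G_k/ΣG = 3.57 × 0.6911 = 2.467 A.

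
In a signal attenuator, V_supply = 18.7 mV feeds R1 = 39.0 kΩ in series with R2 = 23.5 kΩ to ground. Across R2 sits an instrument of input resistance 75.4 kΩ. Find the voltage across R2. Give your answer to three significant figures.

The load sits in parallel with R2, giving an effective lower resistance R2' = R2·R_L/(R2+R_L) = 17.92 kΩ.
Now apply the divider: V_out = 18.7 × 0.3148 = 5.886 mV.
(Unloaded it would be 7.03 mV; the load pulls it down.)

V_out ≈ 5.89 mV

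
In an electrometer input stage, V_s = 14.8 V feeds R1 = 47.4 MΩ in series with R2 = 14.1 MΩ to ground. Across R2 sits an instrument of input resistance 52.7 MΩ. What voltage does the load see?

The load sits in parallel with R2, giving an effective lower resistance R2' = R2·R_L/(R2+R_L) = 11.12 MΩ.
Voltage divider with the loaded lower leg: V_out = 14.8 × 11.12/(47.4 + 11.12) = 14.8 × 0.1901 = 2.813 V.

V_out ≈ 2.81 V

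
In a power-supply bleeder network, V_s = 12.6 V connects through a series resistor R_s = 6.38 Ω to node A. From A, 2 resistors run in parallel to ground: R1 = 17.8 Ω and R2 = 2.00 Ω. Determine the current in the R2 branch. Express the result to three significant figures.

I ≈ 1.39 A

Equivalent of the parallel group: R_p = 1.798 Ω.
V_A = 12.6 × 1.798/8.178 = 2.770 V.
Branch current I = V_A/R2 = 2.770/2.00 = 1.385 A.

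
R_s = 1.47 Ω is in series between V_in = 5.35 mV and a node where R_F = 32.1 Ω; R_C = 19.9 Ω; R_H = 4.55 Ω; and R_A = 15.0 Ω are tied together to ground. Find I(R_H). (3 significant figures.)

Combine the parallel branches: R_p = (1/32.1 + 1/19.9 + 1/4.55 + 1/15.0)⁻¹ = 2.718 Ω.
V_A = 5.35 × 2.718/4.188 = 3.472 mV.
Branch current I = V_A/R_H = 3.472/4.55 = 0.7632 mA.

I ≈ 0.763 mA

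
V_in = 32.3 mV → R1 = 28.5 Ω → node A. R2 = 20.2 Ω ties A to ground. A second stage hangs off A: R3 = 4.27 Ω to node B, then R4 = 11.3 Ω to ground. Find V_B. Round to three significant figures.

V_B ≈ 5.53 mV

Looking into the second stage from A: R3 + R4 = 15.57 Ω appears in parallel with R2.
R2 ‖ (R3+R4) = 8.793 Ω.
So V_A = 32.3 × 0.2358 = 7.616 mV.
V_B = V_A × 0.7258 = 5.527 mV.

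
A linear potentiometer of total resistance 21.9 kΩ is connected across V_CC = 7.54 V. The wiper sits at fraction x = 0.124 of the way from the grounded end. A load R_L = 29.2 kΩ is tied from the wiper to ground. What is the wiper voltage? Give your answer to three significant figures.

The pot divides into 19.18 kΩ above the wiper and 2.716 kΩ below.
R_L loads the lower segment: effective lower R = 2.485 kΩ.
Loaded-divider output: V_out = 7.54 × 0.1147 = 0.8645 V.

V_out ≈ 0.865 V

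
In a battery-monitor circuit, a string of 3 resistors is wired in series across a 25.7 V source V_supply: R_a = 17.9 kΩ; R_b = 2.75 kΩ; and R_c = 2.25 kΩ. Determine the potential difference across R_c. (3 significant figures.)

Total series resistance ΣR = 17.9 + 2.75 + 2.25 = 22.90 kΩ.
Voltage divider: V = V_supply · (2.250 / 22.90) = 25.7 × 0.09825 = 2.525 V.

V ≈ 2.53 V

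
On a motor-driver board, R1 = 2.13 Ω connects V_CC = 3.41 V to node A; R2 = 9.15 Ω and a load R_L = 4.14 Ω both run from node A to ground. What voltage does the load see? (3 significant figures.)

R2 ‖ R_L = (9.15 × 4.14)/(9.15 + 4.14) = 2.850 Ω.
Voltage divider with the loaded lower leg: V_out = 3.41 × 2.850/(2.13 + 2.850) = 3.41 × 0.5723 = 1.952 V.
(Unloaded it would be 2.77 V; the load pulls it down.)

V_out ≈ 1.95 V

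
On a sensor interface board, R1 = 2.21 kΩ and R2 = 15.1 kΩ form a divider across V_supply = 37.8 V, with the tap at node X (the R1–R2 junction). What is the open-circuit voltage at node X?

V_th ≈ 33.0 V

V_th is the unloaded tap voltage: V_supply · R2/(R1+R2) = 37.8 × 0.8723 = 32.97 V.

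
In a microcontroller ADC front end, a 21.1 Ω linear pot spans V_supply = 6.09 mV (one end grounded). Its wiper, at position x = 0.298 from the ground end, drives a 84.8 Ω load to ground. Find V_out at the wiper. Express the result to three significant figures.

Lower segment x·R_p = 6.288 Ω; upper segment (1−x)·R_p = 14.81 Ω.
Lower segment in parallel with the load: 6.288 ‖ 84.8 = 5.854 Ω.
Loaded-divider output: V_out = 6.09 × 0.2833 = 1.725 mV.
(Unloaded: V_out = x·V_supply = 1.81 mV.)

V_out ≈ 1.73 mV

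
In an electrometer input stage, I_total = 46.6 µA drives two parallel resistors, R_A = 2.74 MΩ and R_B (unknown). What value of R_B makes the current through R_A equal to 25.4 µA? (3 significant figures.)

Two-branch current divider: I_A = I_total · R_B/(R_A + R_B).
25.4/46.6 = R_B/(R_A + R_B) → R_B = R_A · (0.5451)/(1 − 0.5451) = 2.74 × 1.198 = 3.283 MΩ.

R_B ≈ 3.28 MΩ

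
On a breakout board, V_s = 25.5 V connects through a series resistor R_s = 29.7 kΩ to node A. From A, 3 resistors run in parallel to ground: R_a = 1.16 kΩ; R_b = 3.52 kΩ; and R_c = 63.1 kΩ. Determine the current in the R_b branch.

Parallel bank: R_p = 1/(1/1.16 + 1/3.52 + 1/63.1) = 0.8606 kΩ.
V_A by voltage divider: V_A = 25.5 × 0.8606/(29.7 + 0.8606) = 0.7181 V.
Branch current I = V_A/R_b = 0.7181/3.52 = 0.2040 mA.
(Equivalently: I_total = 0.8344 mA, then current-divider fraction G_k/ΣG = 0.2445.)

I ≈ 0.204 mA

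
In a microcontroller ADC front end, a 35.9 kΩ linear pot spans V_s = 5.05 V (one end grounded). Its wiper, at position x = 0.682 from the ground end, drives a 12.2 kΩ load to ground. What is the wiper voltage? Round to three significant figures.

V_out ≈ 2.10 V

Split the track: R_lower = x·R_p = 24.48 kΩ, R_upper = (1−x)·R_p = 11.42 kΩ.
(x·R_p) ‖ R_L = 8.143 kΩ.
Then V_out = V_s · 8.143/(11.42 + 8.143) = 2.102 V.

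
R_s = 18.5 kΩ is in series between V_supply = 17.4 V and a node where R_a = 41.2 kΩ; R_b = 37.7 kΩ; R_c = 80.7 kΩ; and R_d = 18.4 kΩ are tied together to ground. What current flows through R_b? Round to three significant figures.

Parallel bank: R_p = 1/(1/41.2 + 1/37.7 + 1/80.7 + 1/18.4) = 8.508 kΩ.
V_A by voltage divider: V_A = 17.4 × 8.508/(18.5 + 8.508) = 5.481 V.
I(R_b) = V_A / R_b = 5.481/37.7 = 0.1454 mA.
(Check via current divider: I_total = 0.6443 mA; share G_k/ΣG = 0.2257 → same result.)

I ≈ 0.145 mA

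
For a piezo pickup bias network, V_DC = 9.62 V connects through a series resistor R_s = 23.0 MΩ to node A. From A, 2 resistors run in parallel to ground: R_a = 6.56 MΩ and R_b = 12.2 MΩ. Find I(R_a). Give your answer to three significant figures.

I ≈ 0.229 µA

Combine the parallel branches: R_p = (1/6.56 + 1/12.2)⁻¹ = 4.266 MΩ.
V_A = 9.62 × 4.266/27.27 = 1.505 V.
I(R_a) = V_A / R_a = 1.505/6.56 = 0.2294 µA.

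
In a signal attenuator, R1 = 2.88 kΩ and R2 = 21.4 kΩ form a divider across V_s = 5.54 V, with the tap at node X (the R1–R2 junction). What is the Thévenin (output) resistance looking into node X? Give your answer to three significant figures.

R_th ≈ 2.54 kΩ

Looking into X with the source shorted: R_th = R1·R2/(R1+R2) = 2.880 × 21.4/24.28 = 2.538 kΩ.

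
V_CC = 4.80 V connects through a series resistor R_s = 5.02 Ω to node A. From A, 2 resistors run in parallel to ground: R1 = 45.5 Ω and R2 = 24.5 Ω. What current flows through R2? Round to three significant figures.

I ≈ 0.149 A

Equivalent of the parallel group: R_p = 15.93 Ω.
V_A by voltage divider: V_A = 4.80 × 15.93/(5.02 + 15.93) = 3.650 V.
Branch current I = V_A/R2 = 3.650/24.5 = 0.1490 A.
(Check via current divider: I_total = 0.2292 A; share G_k/ΣG = 0.6500 → same result.)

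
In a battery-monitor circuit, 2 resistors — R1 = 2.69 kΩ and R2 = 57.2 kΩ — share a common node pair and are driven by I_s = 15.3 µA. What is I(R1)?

For two parallel branches, I_k = I_s · (other R)/(sum of R).
I(R1) = 15.3 × 57.2/(2.69 + 57.2) = 15.3 × 0.9551 = 14.61 µA.

I ≈ 14.6 µA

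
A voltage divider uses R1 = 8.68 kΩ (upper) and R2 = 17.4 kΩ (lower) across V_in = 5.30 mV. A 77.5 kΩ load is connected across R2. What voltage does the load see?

V_out ≈ 3.29 mV

R2 ‖ R_L = (17.4 × 77.5)/(17.4 + 77.5) = 14.21 kΩ.
Now apply the divider: V_out = 5.30 × 0.6208 = 3.290 mV.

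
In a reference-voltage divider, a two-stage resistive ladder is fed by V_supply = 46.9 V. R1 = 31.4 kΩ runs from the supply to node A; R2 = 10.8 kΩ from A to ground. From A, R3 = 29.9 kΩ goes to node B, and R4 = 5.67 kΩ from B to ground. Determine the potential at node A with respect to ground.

Node A sees R2 in parallel with the series input of stage 2, R3 + R4 = 35.57 kΩ.
Effective lower resistance at A: R2 ‖ 35.57 = 8.285 kΩ.
First divider: V_A = V_supply · 8.285/(31.4 + 8.285) = 9.791 V.

V_A ≈ 9.79 V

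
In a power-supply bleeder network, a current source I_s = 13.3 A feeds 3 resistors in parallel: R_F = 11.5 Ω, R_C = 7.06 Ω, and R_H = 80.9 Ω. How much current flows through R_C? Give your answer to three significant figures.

I ≈ 7.82 A

Total conductance ΣG = 1/11.5 + 1/7.06 + 1/80.9 = 0.2410 (units of 1/Ω).
Current divider: I(R_C) = I_s · G_k/ΣG = 13.3 × (0.1416/0.2410) = 13.3 × 0.5878 = 7.818 A.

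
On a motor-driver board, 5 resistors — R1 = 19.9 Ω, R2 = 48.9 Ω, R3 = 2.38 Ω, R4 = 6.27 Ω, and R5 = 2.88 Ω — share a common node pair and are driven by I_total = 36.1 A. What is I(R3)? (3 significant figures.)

I ≈ 15.2 A

Total conductance ΣG = 1/19.9 + 1/48.9 + 1/2.38 + 1/6.27 + 1/2.88 = 0.9976 (units of 1/Ω).
By the current-divider rule, I = I_total · G_k/ΣG = 36.1 × 0.4212 = 15.20 A.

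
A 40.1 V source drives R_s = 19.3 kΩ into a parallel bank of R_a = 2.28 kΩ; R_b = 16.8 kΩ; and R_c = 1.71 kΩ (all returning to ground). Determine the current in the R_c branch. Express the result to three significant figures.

I ≈ 1.07 mA

Equivalent of the parallel group: R_p = 0.9234 kΩ.
V_A by voltage divider: V_A = 40.1 × 0.9234/(19.3 + 0.9234) = 1.831 V.
Branch current I = V_A/R_c = 1.831/1.71 = 1.071 mA.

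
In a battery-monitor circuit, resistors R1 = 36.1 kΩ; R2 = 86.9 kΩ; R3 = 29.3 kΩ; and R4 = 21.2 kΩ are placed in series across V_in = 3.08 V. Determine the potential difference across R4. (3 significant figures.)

Total series resistance ΣR = 36.1 + 86.9 + 29.3 + 21.2 = 173.5 kΩ.
V = V_in · R/ΣR = 3.08 × 0.1222 = 0.3763 V.

V ≈ 0.376 V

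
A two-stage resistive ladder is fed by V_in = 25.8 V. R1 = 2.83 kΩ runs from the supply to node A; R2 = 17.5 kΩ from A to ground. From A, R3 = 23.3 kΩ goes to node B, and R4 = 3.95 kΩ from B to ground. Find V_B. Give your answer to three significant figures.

V_B ≈ 2.96 V

Node A sees R2 in parallel with the series input of stage 2, R3 + R4 = 27.25 kΩ.
Effective lower resistance at A: R2 ‖ 27.25 = 10.66 kΩ.
First divider: V_A = V_in · 10.66/(2.83 + 10.66) = 20.39 V.
V_B = V_A × 0.1450 = 2.955 V.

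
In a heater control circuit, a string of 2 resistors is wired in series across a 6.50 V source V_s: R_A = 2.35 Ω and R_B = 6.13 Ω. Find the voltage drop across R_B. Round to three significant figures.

ΣR = 2.35 + 6.13 = 8.480 Ω.
V = V_s · R/ΣR = 6.50 × 0.7229 = 4.699 V.

V ≈ 4.70 V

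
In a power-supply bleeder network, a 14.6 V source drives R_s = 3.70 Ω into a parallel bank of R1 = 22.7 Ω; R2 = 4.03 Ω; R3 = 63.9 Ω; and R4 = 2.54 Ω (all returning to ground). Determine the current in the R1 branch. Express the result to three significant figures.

I ≈ 0.179 A

Equivalent of the parallel group: R_p = 1.425 Ω.
V_A = 14.6 × 1.425/5.125 = 4.060 V.
Branch current I = V_A/R1 = 4.060/22.7 = 0.1789 A.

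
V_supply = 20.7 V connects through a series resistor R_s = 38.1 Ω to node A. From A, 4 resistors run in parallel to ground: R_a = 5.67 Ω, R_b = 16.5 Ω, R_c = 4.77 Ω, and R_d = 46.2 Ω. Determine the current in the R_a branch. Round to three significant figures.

Equivalent of the parallel group: R_p = 2.136 Ω.
Node voltage V_A = V_supply · R_p/(R_s + R_p) = 20.7 × 0.05308 = 1.099 V.
Branch current I = V_A/R_a = 1.099/5.67 = 0.1938 A.
(Equivalently: I_total = 0.5145 A, then current-divider fraction G_k/ΣG = 0.3766.)

I ≈ 0.194 A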